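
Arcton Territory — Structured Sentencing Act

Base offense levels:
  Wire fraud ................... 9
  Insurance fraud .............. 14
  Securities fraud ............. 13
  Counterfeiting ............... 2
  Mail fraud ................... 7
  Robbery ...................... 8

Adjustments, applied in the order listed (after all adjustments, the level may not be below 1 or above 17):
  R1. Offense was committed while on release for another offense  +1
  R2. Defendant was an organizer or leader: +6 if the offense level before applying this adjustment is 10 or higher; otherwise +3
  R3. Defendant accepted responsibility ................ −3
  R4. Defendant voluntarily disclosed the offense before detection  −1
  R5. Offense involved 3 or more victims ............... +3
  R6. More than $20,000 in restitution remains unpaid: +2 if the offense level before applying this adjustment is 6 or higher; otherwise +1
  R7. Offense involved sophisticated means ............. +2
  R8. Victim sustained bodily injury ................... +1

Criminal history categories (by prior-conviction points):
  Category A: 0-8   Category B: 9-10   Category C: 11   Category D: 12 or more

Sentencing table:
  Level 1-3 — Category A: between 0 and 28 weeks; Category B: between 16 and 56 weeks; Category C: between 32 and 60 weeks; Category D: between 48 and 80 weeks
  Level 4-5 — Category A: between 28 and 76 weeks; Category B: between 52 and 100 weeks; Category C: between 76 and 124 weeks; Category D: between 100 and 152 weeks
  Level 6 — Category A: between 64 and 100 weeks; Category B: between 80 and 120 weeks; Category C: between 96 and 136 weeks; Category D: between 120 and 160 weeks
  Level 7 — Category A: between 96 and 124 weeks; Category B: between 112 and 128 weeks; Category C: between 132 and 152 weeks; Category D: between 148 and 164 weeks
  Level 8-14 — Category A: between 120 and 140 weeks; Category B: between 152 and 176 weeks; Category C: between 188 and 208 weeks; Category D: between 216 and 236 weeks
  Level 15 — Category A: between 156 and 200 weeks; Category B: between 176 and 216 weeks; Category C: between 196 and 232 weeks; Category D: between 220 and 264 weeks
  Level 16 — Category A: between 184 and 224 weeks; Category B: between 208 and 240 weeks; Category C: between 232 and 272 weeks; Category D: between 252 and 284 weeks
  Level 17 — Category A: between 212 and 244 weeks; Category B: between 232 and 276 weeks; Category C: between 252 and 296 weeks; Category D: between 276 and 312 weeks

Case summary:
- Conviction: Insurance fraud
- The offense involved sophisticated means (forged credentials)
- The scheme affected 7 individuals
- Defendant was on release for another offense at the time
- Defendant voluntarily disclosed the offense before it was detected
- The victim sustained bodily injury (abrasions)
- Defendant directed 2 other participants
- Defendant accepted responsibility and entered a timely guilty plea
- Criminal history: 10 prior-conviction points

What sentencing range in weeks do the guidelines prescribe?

Base offense level for insurance fraud: 14.
R1 applies: 14 + 1 = 15.
R2 applies (level before this adjustment is 15 ≥ 10, so +6): 15 + 6 = 21.
R3 applies: 21 − 3 = 18.
R4 applies: 18 − 1 = 17.
R5 applies: 17 + 3 = 20.
R6 does not apply.
R7 applies: 20 + 2 = 22.
R8 applies: 22 + 1 = 23.
Level 23 exceeds the maximum of 17; capped at 17.
Final offense level: 17.
Criminal history: 10 prior points → Category B (9-10).
Level 17 falls in the 17 band.
Grid: Level 17 × Category B = 232-276 weeks.

232-276 weeks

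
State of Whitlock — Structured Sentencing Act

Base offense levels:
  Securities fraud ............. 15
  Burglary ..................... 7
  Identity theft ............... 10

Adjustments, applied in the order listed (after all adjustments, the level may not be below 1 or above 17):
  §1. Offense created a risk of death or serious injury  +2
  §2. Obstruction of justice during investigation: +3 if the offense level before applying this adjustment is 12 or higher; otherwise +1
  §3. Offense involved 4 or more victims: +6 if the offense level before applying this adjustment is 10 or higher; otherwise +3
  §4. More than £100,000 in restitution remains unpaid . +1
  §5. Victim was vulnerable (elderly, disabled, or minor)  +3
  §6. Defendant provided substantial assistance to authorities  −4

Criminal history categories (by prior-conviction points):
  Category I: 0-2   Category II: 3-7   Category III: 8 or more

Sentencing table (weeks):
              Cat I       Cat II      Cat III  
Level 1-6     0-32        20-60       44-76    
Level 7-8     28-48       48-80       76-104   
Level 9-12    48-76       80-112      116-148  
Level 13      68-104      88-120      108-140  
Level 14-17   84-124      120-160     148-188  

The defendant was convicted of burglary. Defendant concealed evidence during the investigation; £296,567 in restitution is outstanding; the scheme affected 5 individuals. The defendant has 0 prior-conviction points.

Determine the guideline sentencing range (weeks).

Base offense level for burglary: 7.
§1 does not apply.
§2 applies (level before this adjustment is 7 < 12, so +1): 7 + 1 = 8.
§3 applies (level before this adjustment is 8 < 10, so +3): 8 + 3 = 11.
§4 applies: 11 + 1 = 12.
§6 does not apply.
Final offense level: 12.
Criminal history: 0 prior points → Category I (0-2).
Level 12 falls in the 9-12 band.
Grid: Level 9-12 × Category I = 48-76 weeks.

48-76 weeks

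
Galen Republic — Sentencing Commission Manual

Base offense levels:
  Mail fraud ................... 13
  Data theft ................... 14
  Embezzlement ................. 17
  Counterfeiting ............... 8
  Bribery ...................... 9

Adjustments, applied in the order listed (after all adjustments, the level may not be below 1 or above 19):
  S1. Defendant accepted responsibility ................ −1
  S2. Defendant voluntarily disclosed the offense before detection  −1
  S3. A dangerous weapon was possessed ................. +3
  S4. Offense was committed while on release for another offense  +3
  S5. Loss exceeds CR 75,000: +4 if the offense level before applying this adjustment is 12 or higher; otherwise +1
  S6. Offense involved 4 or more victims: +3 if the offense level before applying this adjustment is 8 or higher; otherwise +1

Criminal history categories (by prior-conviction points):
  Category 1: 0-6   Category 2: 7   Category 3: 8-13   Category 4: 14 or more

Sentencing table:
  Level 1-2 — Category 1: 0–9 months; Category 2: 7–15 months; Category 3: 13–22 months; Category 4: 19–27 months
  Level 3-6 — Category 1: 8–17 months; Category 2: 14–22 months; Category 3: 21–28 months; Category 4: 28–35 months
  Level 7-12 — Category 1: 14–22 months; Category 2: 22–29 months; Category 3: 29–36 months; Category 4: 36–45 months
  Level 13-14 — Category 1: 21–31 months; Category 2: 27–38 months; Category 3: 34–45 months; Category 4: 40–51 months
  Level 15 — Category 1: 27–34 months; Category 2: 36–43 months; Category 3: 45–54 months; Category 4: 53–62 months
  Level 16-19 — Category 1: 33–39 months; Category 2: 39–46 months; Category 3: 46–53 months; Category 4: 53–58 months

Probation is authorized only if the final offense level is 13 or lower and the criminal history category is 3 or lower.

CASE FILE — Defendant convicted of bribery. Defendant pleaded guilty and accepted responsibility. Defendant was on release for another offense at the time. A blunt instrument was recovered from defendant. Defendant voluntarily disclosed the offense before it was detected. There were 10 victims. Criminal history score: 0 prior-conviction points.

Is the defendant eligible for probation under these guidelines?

No

Base offense level for bribery: 9.
S1 applies: 9 − 1 = 8.
S2 applies: 8 − 1 = 7.
S3 applies: 7 + 3 = 10.
S4 applies: 10 + 3 = 13.
S5 does not apply.
S6 applies (level before this adjustment is 13 ≥ 8, so +3): 13 + 3 = 16.
Final offense level: 16.
Criminal history: 0 prior points → Category 1 (0-6).
Level 16 falls in the 16-19 band.
Grid: Level 16-19 × Category 1 = 33-39 months.
Probation check: level 16 > 13 and category 1 ≤ 3 → not eligible.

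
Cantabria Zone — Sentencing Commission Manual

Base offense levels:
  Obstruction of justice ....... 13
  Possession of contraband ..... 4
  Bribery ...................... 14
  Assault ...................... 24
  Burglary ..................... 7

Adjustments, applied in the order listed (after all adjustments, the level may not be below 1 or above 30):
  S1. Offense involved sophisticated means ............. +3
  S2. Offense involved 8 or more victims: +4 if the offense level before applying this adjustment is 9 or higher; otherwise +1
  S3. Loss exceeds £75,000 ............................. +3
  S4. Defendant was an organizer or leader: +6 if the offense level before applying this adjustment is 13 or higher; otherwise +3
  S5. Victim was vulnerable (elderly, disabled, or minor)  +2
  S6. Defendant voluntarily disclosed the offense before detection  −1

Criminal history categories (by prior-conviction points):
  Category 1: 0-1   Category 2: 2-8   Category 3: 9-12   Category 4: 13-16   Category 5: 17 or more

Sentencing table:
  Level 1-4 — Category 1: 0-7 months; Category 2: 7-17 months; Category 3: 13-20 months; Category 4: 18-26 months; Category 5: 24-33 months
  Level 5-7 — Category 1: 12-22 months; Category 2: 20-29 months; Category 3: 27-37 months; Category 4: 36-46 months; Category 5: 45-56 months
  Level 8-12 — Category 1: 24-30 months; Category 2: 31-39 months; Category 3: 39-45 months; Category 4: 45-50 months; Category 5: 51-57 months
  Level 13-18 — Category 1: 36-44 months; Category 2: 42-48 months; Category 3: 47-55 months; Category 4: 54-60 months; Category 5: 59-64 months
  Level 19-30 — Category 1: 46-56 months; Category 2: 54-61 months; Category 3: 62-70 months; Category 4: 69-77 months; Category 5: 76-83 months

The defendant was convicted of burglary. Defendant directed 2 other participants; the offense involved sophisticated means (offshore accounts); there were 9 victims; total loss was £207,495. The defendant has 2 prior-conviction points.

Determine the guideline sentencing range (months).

54-61 months

Base offense level for burglary: 7.
S1 applies: 7 + 3 = 10.
S2 applies (level before this adjustment is 10 ≥ 9, so +4): 10 + 4 = 14.
S3 applies: 14 + 3 = 17.
S4 applies (level before this adjustment is 17 ≥ 13, so +6): 17 + 6 = 23.
S5 does not apply.
S6 does not apply.
Final offense level: 23.
Criminal history: 2 prior points → Category 2 (2-8).
Level 23 falls in the 19-30 band.
Grid: Level 19-30 × Category 2 = 54-61 months.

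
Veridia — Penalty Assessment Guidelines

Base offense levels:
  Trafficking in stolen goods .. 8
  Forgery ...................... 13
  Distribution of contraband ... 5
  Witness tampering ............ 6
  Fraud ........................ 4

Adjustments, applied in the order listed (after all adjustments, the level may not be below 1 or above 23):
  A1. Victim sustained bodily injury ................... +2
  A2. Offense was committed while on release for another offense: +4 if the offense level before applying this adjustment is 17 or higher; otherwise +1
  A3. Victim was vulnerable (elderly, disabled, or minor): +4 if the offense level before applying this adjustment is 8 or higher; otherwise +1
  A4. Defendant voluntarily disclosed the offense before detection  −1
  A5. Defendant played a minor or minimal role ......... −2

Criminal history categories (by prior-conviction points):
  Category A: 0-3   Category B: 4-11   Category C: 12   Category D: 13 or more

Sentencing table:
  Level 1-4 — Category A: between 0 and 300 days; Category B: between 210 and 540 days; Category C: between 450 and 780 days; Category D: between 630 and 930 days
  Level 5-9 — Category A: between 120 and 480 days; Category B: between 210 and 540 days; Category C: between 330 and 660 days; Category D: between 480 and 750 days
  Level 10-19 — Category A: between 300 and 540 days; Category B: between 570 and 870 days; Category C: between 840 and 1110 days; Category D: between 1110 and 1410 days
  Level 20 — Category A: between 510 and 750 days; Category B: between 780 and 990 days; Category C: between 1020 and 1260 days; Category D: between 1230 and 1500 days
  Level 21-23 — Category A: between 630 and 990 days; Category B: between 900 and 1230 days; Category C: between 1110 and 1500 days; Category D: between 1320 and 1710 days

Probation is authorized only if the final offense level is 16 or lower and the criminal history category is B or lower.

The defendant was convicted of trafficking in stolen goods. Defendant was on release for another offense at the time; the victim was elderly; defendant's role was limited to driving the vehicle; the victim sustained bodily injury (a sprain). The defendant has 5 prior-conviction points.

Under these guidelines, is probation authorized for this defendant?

Base offense level for trafficking in stolen goods: 8.
A1 applies: 8 + 2 = 10.
A2 applies (level before this adjustment is 10 < 17, so +1): 10 + 1 = 11.
A3 applies (level before this adjustment is 11 ≥ 8, so +4): 11 + 4 = 15.
A4 does not apply.
A5 applies: 15 − 2 = 13.
Final offense level: 13.
Criminal history: 5 prior points → Category B (4-11).
Level 13 falls in the 10-19 band.
Grid: Level 10-19 × Category B = 570-870 days.
Probation check: level 13 ≤ 16 and category B ≤ B → eligible.

Yes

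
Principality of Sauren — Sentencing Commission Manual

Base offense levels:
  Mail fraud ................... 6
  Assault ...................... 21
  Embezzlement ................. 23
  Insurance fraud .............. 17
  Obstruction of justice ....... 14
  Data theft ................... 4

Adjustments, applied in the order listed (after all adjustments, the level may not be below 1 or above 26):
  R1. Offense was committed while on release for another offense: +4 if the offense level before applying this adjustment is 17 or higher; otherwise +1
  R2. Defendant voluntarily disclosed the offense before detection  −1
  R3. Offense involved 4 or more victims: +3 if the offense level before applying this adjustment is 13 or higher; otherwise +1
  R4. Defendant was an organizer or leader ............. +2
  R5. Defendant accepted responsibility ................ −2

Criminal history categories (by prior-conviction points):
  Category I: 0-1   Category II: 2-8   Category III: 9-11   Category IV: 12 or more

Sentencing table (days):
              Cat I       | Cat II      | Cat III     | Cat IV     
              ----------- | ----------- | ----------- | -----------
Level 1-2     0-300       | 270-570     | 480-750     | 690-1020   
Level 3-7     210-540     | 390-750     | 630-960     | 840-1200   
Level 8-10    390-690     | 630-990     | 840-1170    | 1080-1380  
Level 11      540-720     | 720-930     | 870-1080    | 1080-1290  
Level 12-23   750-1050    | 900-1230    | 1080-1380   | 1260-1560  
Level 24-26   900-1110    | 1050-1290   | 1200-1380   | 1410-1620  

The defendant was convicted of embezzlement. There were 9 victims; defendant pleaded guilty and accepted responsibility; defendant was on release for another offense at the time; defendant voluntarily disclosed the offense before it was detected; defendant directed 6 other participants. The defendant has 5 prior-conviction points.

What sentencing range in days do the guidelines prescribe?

1050-1290 days

Base offense level for embezzlement: 23.
R1 applies (level before this adjustment is 23 ≥ 17, so +4): 23 + 4 = 27.
R2 applies: 27 − 1 = 26.
R3 applies (level before this adjustment is 26 ≥ 13, so +3): 26 + 3 = 29.
R4 applies: 29 + 2 = 31.
R5 applies: 31 − 2 = 29.
Level 29 exceeds the maximum of 26; capped at 26.
Final offense level: 26.
Criminal history: 5 prior points → Category II (2-8).
Level 26 falls in the 24-26 band.
Grid: Level 24-26 × Category II = 1050-1290 days.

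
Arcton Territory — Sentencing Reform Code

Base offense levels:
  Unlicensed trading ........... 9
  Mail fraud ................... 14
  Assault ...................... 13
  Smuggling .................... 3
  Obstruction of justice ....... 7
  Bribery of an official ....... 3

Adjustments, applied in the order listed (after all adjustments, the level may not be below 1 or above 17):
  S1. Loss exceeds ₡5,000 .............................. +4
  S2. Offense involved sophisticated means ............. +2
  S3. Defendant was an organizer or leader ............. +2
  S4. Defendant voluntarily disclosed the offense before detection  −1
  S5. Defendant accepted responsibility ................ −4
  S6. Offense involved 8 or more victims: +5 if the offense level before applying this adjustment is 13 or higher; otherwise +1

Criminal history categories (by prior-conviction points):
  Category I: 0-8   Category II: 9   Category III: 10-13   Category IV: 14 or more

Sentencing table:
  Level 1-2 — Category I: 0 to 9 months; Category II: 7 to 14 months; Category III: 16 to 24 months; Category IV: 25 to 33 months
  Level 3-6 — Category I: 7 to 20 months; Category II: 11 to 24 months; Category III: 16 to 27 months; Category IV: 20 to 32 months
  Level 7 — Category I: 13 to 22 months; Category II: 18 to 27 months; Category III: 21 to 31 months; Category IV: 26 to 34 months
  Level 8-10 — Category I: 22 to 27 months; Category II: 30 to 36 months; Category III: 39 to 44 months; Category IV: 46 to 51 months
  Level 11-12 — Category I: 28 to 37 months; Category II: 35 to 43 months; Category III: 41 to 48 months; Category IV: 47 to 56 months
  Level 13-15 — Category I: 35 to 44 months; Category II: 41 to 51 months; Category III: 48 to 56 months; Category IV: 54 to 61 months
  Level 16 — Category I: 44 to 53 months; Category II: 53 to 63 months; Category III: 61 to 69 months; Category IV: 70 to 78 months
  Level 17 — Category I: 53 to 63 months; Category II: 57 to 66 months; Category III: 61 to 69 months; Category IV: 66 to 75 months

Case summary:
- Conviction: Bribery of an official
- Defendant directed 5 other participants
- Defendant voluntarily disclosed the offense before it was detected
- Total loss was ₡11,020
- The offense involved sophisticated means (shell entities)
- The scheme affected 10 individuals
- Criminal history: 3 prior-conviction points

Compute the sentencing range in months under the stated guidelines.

28-37 months

Base offense level for bribery of an official: 3.
S1 applies: 3 + 4 = 7.
S2 applies: 7 + 2 = 9.
S3 applies: 9 + 2 = 11.
S4 applies: 11 − 1 = 10.
S5 does not apply.
S6 applies (level before this adjustment is 10 < 13, so +1): 10 + 1 = 11.
Final offense level: 11.
Criminal history: 3 prior points → Category I (0-8).
Level 11 falls in the 11-12 band.
Grid: Level 11-12 × Category I = 28-37 months.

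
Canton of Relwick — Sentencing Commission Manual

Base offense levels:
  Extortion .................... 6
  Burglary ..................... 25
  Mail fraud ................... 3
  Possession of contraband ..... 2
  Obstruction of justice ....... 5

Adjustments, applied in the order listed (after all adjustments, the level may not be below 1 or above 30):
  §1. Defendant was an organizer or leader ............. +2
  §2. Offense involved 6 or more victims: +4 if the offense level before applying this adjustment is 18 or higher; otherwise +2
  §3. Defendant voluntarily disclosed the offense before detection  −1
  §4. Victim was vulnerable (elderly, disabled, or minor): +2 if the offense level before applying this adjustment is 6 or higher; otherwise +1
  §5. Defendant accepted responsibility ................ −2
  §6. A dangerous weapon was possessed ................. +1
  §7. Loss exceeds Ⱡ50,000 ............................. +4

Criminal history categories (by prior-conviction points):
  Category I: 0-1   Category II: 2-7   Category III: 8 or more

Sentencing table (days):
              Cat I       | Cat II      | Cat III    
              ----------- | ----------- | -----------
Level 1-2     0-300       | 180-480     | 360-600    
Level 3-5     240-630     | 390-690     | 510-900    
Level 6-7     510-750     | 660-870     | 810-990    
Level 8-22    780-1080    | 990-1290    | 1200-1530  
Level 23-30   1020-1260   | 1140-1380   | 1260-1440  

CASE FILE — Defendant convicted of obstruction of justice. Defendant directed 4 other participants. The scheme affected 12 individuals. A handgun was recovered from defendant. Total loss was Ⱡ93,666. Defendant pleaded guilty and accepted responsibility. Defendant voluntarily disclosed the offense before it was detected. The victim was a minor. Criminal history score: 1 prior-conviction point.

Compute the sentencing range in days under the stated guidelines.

Base offense level for obstruction of justice: 5.
§1 applies: 5 + 2 = 7.
§2 applies (level before this adjustment is 7 < 18, so +2): 7 + 2 = 9.
§3 applies: 9 − 1 = 8.
§4 applies (level before this adjustment is 8 ≥ 6, so +2): 8 + 2 = 10.
§5 applies: 10 − 2 = 8.
§6 applies: 8 + 1 = 9.
§7 applies: 9 + 4 = 13.
Final offense level: 13.
Criminal history: 1 prior point → Category I (0-1).
Level 13 falls in the 8-22 band.
Grid: Level 8-22 × Category I = 780-1080 days.

780-1080 days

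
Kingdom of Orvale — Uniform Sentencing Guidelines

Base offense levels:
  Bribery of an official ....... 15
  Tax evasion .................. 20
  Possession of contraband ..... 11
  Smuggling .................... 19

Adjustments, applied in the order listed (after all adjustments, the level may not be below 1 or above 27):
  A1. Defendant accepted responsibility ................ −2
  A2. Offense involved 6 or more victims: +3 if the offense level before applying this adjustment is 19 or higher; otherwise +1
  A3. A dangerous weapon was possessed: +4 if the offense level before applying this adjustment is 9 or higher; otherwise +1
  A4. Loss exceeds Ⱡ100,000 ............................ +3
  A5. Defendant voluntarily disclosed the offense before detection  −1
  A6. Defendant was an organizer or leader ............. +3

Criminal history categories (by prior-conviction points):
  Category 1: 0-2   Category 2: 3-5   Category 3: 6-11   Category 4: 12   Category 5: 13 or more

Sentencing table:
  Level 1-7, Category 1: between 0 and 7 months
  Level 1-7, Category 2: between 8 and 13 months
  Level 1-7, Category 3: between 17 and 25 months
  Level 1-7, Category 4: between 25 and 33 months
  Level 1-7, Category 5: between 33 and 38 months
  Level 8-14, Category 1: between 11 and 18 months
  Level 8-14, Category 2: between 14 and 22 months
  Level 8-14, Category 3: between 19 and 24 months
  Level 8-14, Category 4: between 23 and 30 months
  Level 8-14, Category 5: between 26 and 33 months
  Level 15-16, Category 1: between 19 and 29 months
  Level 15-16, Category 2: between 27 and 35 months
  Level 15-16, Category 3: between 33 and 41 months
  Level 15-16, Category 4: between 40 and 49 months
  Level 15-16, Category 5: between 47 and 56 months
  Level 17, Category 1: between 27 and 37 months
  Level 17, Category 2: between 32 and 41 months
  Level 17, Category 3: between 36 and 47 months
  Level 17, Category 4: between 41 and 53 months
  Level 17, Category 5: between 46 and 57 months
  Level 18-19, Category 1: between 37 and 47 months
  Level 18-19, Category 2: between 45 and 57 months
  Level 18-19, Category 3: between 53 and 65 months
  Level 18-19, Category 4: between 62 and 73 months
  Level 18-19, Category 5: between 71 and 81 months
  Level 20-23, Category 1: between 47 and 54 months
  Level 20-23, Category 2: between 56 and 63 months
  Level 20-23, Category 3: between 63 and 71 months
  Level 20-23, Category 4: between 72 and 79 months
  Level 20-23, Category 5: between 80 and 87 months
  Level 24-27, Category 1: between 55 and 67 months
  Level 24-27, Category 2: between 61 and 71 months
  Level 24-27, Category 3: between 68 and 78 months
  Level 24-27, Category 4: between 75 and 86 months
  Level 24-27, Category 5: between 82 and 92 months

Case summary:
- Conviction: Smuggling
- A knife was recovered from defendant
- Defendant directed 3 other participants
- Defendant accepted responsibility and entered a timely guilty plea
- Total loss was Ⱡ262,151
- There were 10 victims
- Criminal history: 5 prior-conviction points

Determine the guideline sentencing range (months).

Base offense level for smuggling: 19.
A1 applies: 19 − 2 = 17.
A2 applies (level before this adjustment is 17 < 19, so +1): 17 + 1 = 18.
A3 applies (level before this adjustment is 18 ≥ 9, so +4): 18 + 4 = 22.
A4 applies: 22 + 3 = 25.
A6 applies: 25 + 3 = 28.
Level 28 exceeds the maximum of 27; capped at 27.
Final offense level: 27.
Criminal history: 5 prior points → Category 2 (3-5).
Level 27 falls in the 24-27 band.
Grid: Level 24-27 × Category 2 = 61-71 months.

61-71 months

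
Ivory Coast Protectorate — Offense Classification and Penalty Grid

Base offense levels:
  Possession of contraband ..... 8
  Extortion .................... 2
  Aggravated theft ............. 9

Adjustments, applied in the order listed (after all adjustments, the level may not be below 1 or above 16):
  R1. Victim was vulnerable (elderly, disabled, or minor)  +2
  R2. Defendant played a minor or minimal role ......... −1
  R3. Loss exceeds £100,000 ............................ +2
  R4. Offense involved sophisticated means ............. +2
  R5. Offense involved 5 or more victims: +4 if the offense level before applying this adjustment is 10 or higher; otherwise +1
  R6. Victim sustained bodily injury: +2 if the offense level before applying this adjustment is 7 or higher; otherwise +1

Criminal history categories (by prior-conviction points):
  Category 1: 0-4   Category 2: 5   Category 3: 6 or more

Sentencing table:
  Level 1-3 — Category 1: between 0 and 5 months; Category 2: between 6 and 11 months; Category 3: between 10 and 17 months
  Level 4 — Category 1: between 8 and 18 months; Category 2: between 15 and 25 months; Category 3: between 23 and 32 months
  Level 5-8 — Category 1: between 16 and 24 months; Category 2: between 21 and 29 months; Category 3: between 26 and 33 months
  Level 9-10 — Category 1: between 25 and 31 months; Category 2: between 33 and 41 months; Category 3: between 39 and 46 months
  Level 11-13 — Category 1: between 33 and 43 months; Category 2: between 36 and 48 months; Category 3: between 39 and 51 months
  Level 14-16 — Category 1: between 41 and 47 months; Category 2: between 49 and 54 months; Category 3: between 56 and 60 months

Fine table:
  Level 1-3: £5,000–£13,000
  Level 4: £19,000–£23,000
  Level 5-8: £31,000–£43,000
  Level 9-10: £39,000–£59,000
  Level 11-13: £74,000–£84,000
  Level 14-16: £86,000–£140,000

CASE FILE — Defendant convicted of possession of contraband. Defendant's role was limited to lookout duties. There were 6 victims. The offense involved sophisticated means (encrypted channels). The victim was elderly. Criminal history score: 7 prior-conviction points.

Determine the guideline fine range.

£86,000–£140,000

Base offense level for possession of contraband: 8.
R1 applies: 8 + 2 = 10.
R2 applies: 10 − 1 = 9.
R3 does not apply.
R4 applies: 9 + 2 = 11.
R5 applies (level before this adjustment is 11 ≥ 10, so +4): 11 + 4 = 15.
R6 does not apply.
Final offense level: 15.
Level 15 falls in the 14-16 band.
Fine table: Level 14-16 → £86,000–£140,000.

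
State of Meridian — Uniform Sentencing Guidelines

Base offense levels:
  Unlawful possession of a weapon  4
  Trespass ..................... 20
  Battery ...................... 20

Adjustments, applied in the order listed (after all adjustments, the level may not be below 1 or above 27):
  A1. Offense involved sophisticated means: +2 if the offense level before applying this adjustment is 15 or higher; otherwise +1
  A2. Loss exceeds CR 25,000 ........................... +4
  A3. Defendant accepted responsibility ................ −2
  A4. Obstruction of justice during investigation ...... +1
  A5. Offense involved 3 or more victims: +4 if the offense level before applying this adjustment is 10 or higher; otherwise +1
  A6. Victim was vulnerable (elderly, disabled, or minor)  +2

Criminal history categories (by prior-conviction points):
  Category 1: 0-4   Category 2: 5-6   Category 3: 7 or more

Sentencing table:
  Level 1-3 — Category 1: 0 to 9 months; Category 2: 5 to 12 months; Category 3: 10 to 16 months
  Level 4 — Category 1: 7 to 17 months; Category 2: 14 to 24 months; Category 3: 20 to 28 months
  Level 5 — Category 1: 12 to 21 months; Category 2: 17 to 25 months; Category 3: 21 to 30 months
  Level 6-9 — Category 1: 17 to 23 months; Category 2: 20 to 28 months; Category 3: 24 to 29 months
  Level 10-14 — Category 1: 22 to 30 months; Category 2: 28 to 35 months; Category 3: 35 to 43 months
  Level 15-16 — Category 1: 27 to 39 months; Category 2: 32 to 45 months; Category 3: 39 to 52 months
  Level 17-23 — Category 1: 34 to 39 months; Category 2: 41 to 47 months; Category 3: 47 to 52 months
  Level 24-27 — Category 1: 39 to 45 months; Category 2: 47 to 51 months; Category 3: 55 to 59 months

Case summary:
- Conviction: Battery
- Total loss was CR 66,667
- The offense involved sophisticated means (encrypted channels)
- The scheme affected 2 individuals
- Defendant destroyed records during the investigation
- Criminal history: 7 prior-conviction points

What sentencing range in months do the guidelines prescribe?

Base offense level for battery: 20.
A1 applies (level before this adjustment is 20 ≥ 15, so +2): 20 + 2 = 22.
A2 applies: 22 + 4 = 26.
A4 applies: 26 + 1 = 27.
A6 does not apply.
Final offense level: 27.
Criminal history: 7 prior points → Category 3 (7+).
Level 27 falls in the 24-27 band.
Grid: Level 24-27 × Category 3 = 55-59 months.

55-59 months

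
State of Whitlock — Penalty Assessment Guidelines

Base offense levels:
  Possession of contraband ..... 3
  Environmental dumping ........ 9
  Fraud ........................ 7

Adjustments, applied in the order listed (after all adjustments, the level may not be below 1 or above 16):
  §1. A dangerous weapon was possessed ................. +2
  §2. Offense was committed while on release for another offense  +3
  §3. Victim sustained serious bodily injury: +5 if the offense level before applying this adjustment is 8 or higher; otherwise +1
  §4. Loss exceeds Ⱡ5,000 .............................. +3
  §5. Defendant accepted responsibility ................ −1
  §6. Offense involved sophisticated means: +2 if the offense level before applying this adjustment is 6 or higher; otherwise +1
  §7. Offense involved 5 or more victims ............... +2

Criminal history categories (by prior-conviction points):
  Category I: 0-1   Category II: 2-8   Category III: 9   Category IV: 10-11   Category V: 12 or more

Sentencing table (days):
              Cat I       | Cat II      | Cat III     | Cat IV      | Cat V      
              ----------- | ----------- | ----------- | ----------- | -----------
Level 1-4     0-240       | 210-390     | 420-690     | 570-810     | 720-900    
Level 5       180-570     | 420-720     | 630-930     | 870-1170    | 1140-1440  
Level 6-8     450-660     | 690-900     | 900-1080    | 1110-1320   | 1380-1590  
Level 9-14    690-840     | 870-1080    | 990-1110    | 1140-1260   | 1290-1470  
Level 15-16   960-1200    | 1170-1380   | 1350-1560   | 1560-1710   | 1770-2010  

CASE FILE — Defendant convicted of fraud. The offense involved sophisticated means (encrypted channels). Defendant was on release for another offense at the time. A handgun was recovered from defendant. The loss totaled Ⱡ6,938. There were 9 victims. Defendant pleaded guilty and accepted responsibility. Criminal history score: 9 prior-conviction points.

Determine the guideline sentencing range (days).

1350-1560 days

Base offense level for fraud: 7.
§1 applies: 7 + 2 = 9.
§2 applies: 9 + 3 = 12.
§4 applies: 12 + 3 = 15.
§5 applies: 15 − 1 = 14.
§6 applies (level before this adjustment is 14 ≥ 6, so +2): 14 + 2 = 16.
§7 applies: 16 + 2 = 18.
Level 18 exceeds the maximum of 16; capped at 16.
Final offense level: 16.
Criminal history: 9 prior points → Category III (9).
Level 16 falls in the 15-16 band.
Grid: Level 15-16 × Category III = 1350-1560 days.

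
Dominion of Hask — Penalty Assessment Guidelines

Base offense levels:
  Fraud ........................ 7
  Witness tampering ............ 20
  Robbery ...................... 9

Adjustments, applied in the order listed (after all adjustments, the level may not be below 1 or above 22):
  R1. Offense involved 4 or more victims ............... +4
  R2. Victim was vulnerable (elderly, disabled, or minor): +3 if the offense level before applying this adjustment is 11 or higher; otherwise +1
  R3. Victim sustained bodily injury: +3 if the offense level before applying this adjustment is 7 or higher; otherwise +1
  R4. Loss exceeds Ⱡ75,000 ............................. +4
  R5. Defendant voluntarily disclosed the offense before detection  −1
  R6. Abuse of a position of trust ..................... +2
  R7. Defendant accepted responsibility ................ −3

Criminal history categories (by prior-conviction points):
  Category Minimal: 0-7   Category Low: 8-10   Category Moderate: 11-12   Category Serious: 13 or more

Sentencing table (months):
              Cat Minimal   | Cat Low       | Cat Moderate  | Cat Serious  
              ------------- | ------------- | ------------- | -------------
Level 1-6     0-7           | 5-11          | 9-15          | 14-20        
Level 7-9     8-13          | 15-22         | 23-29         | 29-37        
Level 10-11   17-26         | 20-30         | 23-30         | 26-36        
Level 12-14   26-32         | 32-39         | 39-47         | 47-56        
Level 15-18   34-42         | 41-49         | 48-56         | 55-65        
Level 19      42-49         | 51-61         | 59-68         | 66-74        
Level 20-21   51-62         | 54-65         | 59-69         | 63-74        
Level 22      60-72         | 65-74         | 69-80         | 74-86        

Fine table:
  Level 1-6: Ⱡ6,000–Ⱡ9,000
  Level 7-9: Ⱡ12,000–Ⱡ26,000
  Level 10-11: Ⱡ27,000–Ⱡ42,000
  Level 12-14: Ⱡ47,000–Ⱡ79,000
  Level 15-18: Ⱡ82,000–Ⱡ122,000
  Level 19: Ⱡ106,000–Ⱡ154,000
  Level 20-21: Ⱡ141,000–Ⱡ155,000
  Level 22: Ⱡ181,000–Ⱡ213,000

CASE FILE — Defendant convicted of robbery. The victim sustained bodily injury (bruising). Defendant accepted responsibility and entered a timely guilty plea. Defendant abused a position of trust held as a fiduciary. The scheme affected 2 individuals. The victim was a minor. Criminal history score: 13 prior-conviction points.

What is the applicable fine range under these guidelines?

Ⱡ47,000–Ⱡ79,000

Base offense level for robbery: 9.
R2 applies (level before this adjustment is 9 < 11, so +1): 9 + 1 = 10.
R3 applies (level before this adjustment is 10 ≥ 7, so +3): 10 + 3 = 13.
R6 applies: 13 + 2 = 15.
R7 applies: 15 − 3 = 12.
Final offense level: 12.
Level 12 falls in the 12-14 band.
Fine table: Level 12-14 → Ⱡ47,000–Ⱡ79,000.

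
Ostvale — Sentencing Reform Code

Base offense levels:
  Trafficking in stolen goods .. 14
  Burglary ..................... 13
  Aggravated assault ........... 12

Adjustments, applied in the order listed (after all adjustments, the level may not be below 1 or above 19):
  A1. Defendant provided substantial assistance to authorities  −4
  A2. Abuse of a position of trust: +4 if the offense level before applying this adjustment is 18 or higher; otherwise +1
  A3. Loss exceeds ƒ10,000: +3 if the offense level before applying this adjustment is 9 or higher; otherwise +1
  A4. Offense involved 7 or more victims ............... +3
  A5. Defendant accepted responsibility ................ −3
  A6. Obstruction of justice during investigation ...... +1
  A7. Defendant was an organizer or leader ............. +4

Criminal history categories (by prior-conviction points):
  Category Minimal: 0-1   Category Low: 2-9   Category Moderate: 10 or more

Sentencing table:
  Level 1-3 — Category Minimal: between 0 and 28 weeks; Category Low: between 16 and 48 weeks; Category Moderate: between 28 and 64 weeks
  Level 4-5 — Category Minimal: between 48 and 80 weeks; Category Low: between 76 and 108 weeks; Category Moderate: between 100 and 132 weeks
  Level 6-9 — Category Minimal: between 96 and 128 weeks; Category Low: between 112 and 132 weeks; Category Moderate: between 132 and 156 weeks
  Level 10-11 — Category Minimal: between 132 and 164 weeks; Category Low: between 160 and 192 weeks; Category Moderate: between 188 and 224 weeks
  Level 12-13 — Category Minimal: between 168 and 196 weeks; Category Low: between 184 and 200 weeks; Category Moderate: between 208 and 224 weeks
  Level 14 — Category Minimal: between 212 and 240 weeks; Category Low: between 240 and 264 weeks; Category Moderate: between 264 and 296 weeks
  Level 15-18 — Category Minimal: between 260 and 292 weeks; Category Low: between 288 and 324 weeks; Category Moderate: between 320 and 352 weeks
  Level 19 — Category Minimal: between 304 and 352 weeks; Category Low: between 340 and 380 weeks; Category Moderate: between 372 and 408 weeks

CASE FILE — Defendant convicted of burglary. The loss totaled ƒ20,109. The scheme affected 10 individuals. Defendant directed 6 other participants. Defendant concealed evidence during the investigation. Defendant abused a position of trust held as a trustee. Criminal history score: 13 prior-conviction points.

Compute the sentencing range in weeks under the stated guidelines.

372-408 weeks

Base offense level for burglary: 13.
A1 does not apply.
A2 applies (level before this adjustment is 13 < 18, so +1): 13 + 1 = 14.
A3 applies (level before this adjustment is 14 ≥ 9, so +3): 14 + 3 = 17.
A4 applies: 17 + 3 = 20.
A5 does not apply.
A6 applies: 20 + 1 = 21.
A7 applies: 21 + 4 = 25.
Level 25 exceeds the maximum of 19; capped at 19.
Final offense level: 19.
Criminal history: 13 prior points → Category Moderate (10+).
Level 19 falls in the 19 band.
Grid: Level 19 × Category Moderate = 372-408 weeks.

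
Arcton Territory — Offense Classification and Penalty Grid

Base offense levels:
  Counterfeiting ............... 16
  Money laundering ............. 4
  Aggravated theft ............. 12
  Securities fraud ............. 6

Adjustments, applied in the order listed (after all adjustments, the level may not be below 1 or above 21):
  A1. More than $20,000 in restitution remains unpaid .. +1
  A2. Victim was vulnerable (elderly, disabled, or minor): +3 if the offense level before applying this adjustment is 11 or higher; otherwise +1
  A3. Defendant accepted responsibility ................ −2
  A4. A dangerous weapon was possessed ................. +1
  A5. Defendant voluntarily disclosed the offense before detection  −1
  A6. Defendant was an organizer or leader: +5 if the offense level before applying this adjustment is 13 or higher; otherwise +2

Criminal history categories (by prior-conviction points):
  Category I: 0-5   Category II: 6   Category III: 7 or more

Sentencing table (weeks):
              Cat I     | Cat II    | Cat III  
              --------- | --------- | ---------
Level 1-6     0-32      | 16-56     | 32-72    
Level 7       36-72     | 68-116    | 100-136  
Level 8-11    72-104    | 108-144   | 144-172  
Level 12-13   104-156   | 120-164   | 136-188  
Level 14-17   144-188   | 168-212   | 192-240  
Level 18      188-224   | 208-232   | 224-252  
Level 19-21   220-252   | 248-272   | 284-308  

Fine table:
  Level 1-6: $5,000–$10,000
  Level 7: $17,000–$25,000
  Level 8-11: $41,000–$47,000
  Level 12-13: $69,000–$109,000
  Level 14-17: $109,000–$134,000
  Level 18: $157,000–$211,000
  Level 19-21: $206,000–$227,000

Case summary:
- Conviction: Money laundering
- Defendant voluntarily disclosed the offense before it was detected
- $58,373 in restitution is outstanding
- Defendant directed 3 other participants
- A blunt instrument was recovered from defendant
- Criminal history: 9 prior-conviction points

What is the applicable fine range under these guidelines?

Base offense level for money laundering: 4.
A1 applies: 4 + 1 = 5.
A2 does not apply.
A4 applies: 5 + 1 = 6.
A5 applies: 6 − 1 = 5.
A6 applies (level before this adjustment is 5 < 13, so +2): 5 + 2 = 7.
Final offense level: 7.
Level 7 falls in the 7 band.
Fine table: Level 7 → $17,000–$25,000.

$17,000–$25,000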